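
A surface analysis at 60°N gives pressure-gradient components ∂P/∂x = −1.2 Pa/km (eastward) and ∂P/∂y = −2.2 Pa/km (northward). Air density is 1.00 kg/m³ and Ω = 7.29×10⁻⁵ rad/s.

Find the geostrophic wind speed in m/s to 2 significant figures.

20 m/s

Coriolis parameter at 60°N:
f = 2Ω sin φ = 2 × 7.29×10⁻⁵ × sin 60° = 1.26×10⁻⁴ s⁻¹
Component geostrophic relations (x east, y north):
u_g = −(1/(fρ)) ∂P/∂y,  v_g = (1/(fρ)) ∂P/∂x
u_g = −(−2.2×10⁻³)/(1.26×10⁻⁴ × 1.00) = 17.4 m/s;  v_g = (−1.2×10⁻³)/(1.26×10⁻⁴ × 1.00) = −9.50 m/s
|V_g| = √(u_g² + v_g²) = 19.8 m/s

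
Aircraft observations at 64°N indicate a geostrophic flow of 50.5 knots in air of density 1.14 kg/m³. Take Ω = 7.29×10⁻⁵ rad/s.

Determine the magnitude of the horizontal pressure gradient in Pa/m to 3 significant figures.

3.88×10⁻³ Pa/m

Coriolis parameter at 64°N:
f = 2Ω sin φ = 2 × 7.29×10⁻⁵ × sin 64° = 1.31×10⁻⁴ s⁻¹
Wind speed in SI: 50.5 knots = 26.0 m/s
Geostrophic balance rearranged: |∂P/∂n| = f ρ V_g
|∂P/∂n| = 1.31×10⁻⁴ × 1.14 × 26.0 = 3.88×10⁻³ Pa/m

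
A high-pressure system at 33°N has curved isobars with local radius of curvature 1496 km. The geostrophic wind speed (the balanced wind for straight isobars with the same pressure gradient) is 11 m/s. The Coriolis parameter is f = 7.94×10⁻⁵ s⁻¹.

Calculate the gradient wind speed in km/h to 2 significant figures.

44 km/h

Around a high, pressure-gradient force acts outward with centrifugal, so Coriolis balances both:
fV = (1/ρ)|∂P/∂n| + V²/R  →  V² − fR·V + fR·V_g = 0
With fR = 7.94×10⁻⁵ × 1496×10³ m = 119 m/s:
V = [fR − √((fR)² − 4 fR V_g)]/2 = [119 − √(119² − 4×119×11)]/2 = 12.3 m/s
Supergeostrophic (V > V_g = 11 m/s), as expected around a high.
Converting: 12.3 m/s × 3.6 = 44 km/h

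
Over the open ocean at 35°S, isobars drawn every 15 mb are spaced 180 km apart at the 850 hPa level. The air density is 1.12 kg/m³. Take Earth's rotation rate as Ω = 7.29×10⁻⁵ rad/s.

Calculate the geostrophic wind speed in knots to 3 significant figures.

173 knots

Coriolis parameter at 35°S:
f = 2Ω sin φ = 2 × 7.29×10⁻⁵ × sin 35° = 8.36×10⁻⁵ s⁻¹
Pressure gradient: |∂P/∂n| = 1500 Pa / 180000 m = 8.33×10⁻³ Pa/m
Geostrophic balance (pressure-gradient force = Coriolis force):
V_g = (1/(fρ)) |∂P/∂n| = 8.33×10⁻³ / (8.36×10⁻⁵ × 1.12) = 89.0 m/s
Converting: 89.0 m/s × 1.944 = 173 knots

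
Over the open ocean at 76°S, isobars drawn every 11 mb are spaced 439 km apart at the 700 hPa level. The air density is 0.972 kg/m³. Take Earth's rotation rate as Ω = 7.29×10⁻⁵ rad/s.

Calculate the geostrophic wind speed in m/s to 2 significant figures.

Coriolis parameter at 76°S:
f = 2Ω sin φ = 2 × 7.29×10⁻⁵ × sin 76° = 1.41×10⁻⁴ s⁻¹
Pressure gradient: |∂P/∂n| = 1100 Pa / 439000 m = 2.51×10⁻³ Pa/m
Geostrophic balance (pressure-gradient force = Coriolis force):
V_g = (1/(fρ)) |∂P/∂n| = 2.51×10⁻³ / (1.41×10⁻⁴ × 0.972) = 18.2 m/s

18 m/s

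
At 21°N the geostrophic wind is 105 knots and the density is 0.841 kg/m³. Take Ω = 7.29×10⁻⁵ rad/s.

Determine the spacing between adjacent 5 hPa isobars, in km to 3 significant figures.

211 km

Coriolis parameter at 21°N:
f = 2Ω sin φ = 2 × 7.29×10⁻⁵ × sin 21° = 5.23×10⁻⁵ s⁻¹
Wind speed in SI: 105 knots = 54.0 m/s
Geostrophic balance rearranged: |∂P/∂n| = f ρ V_g
|∂P/∂n| = 5.23×10⁻⁵ × 0.841 × 54.0 = 2.37×10⁻³ Pa/m
Isobar spacing: Δn = ΔP/|∂P/∂n| = 500 Pa / 2.37×10⁻³ Pa/m = 210649 m ≈ 211 km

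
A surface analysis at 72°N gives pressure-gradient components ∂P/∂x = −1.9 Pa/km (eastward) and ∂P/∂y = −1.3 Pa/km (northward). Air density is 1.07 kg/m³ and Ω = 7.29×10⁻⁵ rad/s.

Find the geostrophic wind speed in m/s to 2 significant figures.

16 m/s

Coriolis parameter at 72°N:
f = 2Ω sin φ = 2 × 7.29×10⁻⁵ × sin 72° = 1.39×10⁻⁴ s⁻¹
Component geostrophic relations (x east, y north):
u_g = −(1/(fρ)) ∂P/∂y,  v_g = (1/(fρ)) ∂P/∂x
u_g = −(−1.3×10⁻³)/(1.39×10⁻⁴ × 1.07) = 8.76 m/s;  v_g = (−1.9×10⁻³)/(1.39×10⁻⁴ × 1.07) = −12.8 m/s
|V_g| = √(u_g² + v_g²) = 15.5 m/s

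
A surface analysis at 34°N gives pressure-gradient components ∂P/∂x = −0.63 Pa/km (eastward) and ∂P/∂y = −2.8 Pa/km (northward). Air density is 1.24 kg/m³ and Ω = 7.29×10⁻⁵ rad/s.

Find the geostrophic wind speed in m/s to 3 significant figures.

Coriolis parameter at 34°N:
f = 2Ω sin φ = 2 × 7.29×10⁻⁵ × sin 34° = 8.15×10⁻⁵ s⁻¹
Component geostrophic relations (x east, y north):
u_g = −(1/(fρ)) ∂P/∂y,  v_g = (1/(fρ)) ∂P/∂x
u_g = −(−2.8×10⁻³)/(8.15×10⁻⁵ × 1.24) = 27.7 m/s;  v_g = (−0.63×10⁻³)/(8.15×10⁻⁵ × 1.24) = −6.23 m/s
|V_g| = √(u_g² + v_g²) = 28.4 m/s

28.4 m/s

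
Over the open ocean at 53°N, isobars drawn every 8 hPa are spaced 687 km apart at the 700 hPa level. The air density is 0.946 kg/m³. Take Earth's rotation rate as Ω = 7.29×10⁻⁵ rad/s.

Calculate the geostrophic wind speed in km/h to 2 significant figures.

38 km/h

Coriolis parameter at 53°N:
f = 2Ω sin φ = 2 × 7.29×10⁻⁵ × sin 53° = 1.16×10⁻⁴ s⁻¹
Pressure gradient: |∂P/∂n| = 800 Pa / 687000 m = 1.16×10⁻³ Pa/m
Geostrophic balance (pressure-gradient force = Coriolis force):
V_g = (1/(fρ)) |∂P/∂n| = 1.16×10⁻³ / (1.16×10⁻⁴ × 0.946) = 10.6 m/s
Converting: 10.6 m/s × 3.6 = 38 km/h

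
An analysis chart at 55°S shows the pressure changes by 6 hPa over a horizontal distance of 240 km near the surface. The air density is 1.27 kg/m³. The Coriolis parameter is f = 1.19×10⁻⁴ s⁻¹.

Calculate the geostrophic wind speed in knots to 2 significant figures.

Pressure gradient: |∂P/∂n| = 600 Pa / 240000 m = 2.50×10⁻³ Pa/m
Geostrophic balance (pressure-gradient force = Coriolis force):
V_g = (1/(fρ)) |∂P/∂n| = 2.50×10⁻³ / (1.19×10⁻⁴ × 1.27) = 16.5 m/s
Converting: 16.5 m/s × 1.944 = 32 knots

32 knots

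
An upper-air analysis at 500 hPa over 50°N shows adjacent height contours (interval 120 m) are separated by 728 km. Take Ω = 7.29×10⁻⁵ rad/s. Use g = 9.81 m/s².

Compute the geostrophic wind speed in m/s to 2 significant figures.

Coriolis parameter at 50°N:
f = 2Ω sin φ = 2 × 7.29×10⁻⁵ × sin 50° = 1.12×10⁻⁴ s⁻¹
Height gradient: |∂Z/∂n| = 120 m / 728000 m = 1.65×10⁻⁴
On a pressure surface, geostrophic balance gives V_g = (g/f)|∂Z/∂n|:
V_g = 9.81 × 1.65×10⁻⁴ / 1.12×10⁻⁴ = 14.5 m/s

14 m/s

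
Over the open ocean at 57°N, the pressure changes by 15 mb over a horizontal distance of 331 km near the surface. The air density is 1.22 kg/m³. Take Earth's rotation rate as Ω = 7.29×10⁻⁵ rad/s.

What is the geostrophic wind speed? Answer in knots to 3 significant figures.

59.0 knots

Coriolis parameter at 57°N:
f = 2Ω sin φ = 2 × 7.29×10⁻⁵ × sin 57° = 1.22×10⁻⁴ s⁻¹
Pressure gradient: |∂P/∂n| = 1500 Pa / 331000 m = 4.53×10⁻³ Pa/m
Geostrophic balance (pressure-gradient force = Coriolis force):
V_g = (1/(fρ)) |∂P/∂n| = 4.53×10⁻³ / (1.22×10⁻⁴ × 1.22) = 30.4 m/s
Converting: 30.4 m/s × 1.944 = 59.0 knots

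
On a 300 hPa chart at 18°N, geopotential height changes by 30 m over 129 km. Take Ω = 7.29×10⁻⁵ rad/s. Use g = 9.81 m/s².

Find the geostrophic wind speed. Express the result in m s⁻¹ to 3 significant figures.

50.6 m s⁻¹

Coriolis parameter at 18°N:
f = 2Ω sin φ = 2 × 7.29×10⁻⁵ × sin 18° = 4.51×10⁻⁵ s⁻¹
Height gradient: |∂Z/∂n| = 30 m / 129000 m = 2.33×10⁻⁴
On a pressure surface, geostrophic balance gives V_g = (g/f)|∂Z/∂n|:
V_g = 9.81 × 2.33×10⁻⁴ / 4.51×10⁻⁵ = 50.6 m/s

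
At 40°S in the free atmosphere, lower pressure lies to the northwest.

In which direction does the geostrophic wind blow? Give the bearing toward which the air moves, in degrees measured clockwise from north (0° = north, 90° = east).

The pressure-gradient force points toward the northwest (bearing 315°).
Geostrophic balance: in the Southern Hemisphere the Coriolis force deflects motion to the left, so the geostrophic wind blows 90° to the left of the pressure-gradient force (low pressure on the right).
Rotating 315° by 90° counterclockwise gives 225° — the wind blows toward the southwest.

225°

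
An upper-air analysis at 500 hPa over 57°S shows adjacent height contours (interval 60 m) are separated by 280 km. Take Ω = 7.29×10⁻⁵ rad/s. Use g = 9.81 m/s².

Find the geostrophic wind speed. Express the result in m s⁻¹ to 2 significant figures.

17 m s⁻¹

Coriolis parameter at 57°S:
f = 2Ω sin φ = 2 × 7.29×10⁻⁵ × sin 57° = 1.22×10⁻⁴ s⁻¹
Height gradient: |∂Z/∂n| = 60 m / 280000 m = 2.14×10⁻⁴
On a pressure surface, geostrophic balance gives V_g = (g/f)|∂Z/∂n|:
V_g = 9.81 × 2.14×10⁻⁴ / 1.22×10⁻⁴ = 17.2 m/s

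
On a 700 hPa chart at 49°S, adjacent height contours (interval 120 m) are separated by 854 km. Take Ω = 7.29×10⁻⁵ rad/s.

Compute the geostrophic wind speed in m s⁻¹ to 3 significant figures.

Coriolis parameter at 49°S:
f = 2Ω sin φ = 2 × 7.29×10⁻⁵ × sin 49° = 1.10×10⁻⁴ s⁻¹
Height gradient: |∂Z/∂n| = 120 m / 854000 m = 1.41×10⁻⁴
On a pressure surface, geostrophic balance gives V_g = (g/f)|∂Z/∂n|:
V_g = 9.81 × 1.41×10⁻⁴ / 1.10×10⁻⁴ = 12.5 m/s

12.5 m s⁻¹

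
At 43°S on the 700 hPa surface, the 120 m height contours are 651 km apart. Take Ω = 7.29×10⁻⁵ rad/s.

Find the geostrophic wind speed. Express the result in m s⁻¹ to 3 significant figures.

18.2 m s⁻¹

Coriolis parameter at 43°S:
f = 2Ω sin φ = 2 × 7.29×10⁻⁵ × sin 43° = 9.94×10⁻⁵ s⁻¹
Height gradient: |∂Z/∂n| = 120 m / 651000 m = 1.84×10⁻⁴
On a pressure surface, geostrophic balance gives V_g = (g/f)|∂Z/∂n|:
V_g = 9.81 × 1.84×10⁻⁴ / 9.94×10⁻⁵ = 18.2 m/s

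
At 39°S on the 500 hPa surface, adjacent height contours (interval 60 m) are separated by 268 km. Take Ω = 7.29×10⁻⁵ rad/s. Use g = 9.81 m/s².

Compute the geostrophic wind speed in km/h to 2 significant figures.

Coriolis parameter at 39°S:
f = 2Ω sin φ = 2 × 7.29×10⁻⁵ × sin 39° = 9.18×10⁻⁵ s⁻¹
Height gradient: |∂Z/∂n| = 60 m / 268000 m = 2.24×10⁻⁴
On a pressure surface, geostrophic balance gives V_g = (g/f)|∂Z/∂n|:
V_g = 9.81 × 2.24×10⁻⁴ / 9.18×10⁻⁵ = 23.9 m/s
Converting: 23.9 m/s × 3.6 = 86 km/h

86 km/h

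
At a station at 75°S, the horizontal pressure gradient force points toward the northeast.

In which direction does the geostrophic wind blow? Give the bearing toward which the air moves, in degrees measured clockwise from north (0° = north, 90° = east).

The pressure-gradient force points toward the northeast (bearing 045°).
Geostrophic balance: in the Southern Hemisphere the Coriolis force deflects motion to the left, so the geostrophic wind blows 90° to the left of the pressure-gradient force (low pressure on the right).
Rotating 045° by 90° counterclockwise gives 315° — the wind blows toward the northwest.

315°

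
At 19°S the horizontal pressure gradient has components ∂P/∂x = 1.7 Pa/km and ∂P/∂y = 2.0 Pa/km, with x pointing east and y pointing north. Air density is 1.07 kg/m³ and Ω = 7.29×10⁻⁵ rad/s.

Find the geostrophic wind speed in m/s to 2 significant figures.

Coriolis parameter at 19°S:
f = 2Ω sin φ = 2 × 7.29×10⁻⁵ × sin 19° = 4.75×10⁻⁵ s⁻¹
In the Southern Hemisphere f is negative: f = −4.75×10⁻⁵ s⁻¹.
Component geostrophic relations (x east, y north):
u_g = −(1/(fρ)) ∂P/∂y,  v_g = (1/(fρ)) ∂P/∂x
u_g = −(2.0×10⁻³)/(−4.75×10⁻⁵ × 1.07) = 39.4 m/s;  v_g = (1.7×10⁻³)/(−4.75×10⁻⁵ × 1.07) = −33.5 m/s
|V_g| = √(u_g² + v_g²) = 51.7 m/s

52 m/s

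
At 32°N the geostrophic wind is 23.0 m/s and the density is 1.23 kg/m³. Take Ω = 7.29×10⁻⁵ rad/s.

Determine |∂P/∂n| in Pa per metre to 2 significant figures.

Coriolis parameter at 32°N:
f = 2Ω sin φ = 2 × 7.29×10⁻⁵ × sin 32° = 7.73×10⁻⁵ s⁻¹
Geostrophic balance rearranged: |∂P/∂n| = f ρ V_g
|∂P/∂n| = 7.73×10⁻⁵ × 1.23 × 23.0 = 2.19×10⁻³ Pa/m

2.2×10⁻³ Pa/m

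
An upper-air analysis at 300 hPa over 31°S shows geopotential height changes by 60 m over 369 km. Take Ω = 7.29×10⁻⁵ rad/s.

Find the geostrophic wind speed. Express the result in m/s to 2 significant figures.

Coriolis parameter at 31°S:
f = 2Ω sin φ = 2 × 7.29×10⁻⁵ × sin 31° = 7.51×10⁻⁵ s⁻¹
Height gradient: |∂Z/∂n| = 60 m / 369000 m = 1.63×10⁻⁴
On a pressure surface, geostrophic balance gives V_g = (g/f)|∂Z/∂n|:
V_g = 9.81 × 1.63×10⁻⁴ / 7.51×10⁻⁵ = 21.2 m/s

21 m/s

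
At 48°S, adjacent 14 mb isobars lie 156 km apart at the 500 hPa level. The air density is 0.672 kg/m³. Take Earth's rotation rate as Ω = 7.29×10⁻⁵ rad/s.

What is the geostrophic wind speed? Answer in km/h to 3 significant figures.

444 km/h

Coriolis parameter at 48°S:
f = 2Ω sin φ = 2 × 7.29×10⁻⁵ × sin 48° = 1.08×10⁻⁴ s⁻¹
Pressure gradient: |∂P/∂n| = 1400 Pa / 156000 m = 8.97×10⁻³ Pa/m
Geostrophic balance (pressure-gradient force = Coriolis force):
V_g = (1/(fρ)) |∂P/∂n| = 8.97×10⁻³ / (1.08×10⁻⁴ × 0.672) = 123 m/s
Converting: 123 m/s × 3.6 = 444 km/h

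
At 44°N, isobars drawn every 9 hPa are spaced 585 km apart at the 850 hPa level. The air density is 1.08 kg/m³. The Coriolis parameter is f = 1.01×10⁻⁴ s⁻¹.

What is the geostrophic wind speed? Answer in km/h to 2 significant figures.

Pressure gradient: |∂P/∂n| = 900 Pa / 585000 m = 1.54×10⁻³ Pa/m
Geostrophic balance (pressure-gradient force = Coriolis force):
V_g = (1/(fρ)) |∂P/∂n| = 1.54×10⁻³ / (1.01×10⁻⁴ × 1.08) = 14.1 m/s
Converting: 14.1 m/s × 3.6 = 51 km/h

51 km/h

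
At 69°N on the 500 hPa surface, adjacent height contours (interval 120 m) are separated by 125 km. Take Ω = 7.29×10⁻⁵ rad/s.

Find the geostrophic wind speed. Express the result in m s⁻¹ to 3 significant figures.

Coriolis parameter at 69°N:
f = 2Ω sin φ = 2 × 7.29×10⁻⁵ × sin 69° = 1.36×10⁻⁴ s⁻¹
Height gradient: |∂Z/∂n| = 120 m / 125000 m = 9.60×10⁻⁴
On a pressure surface, geostrophic balance gives V_g = (g/f)|∂Z/∂n|:
V_g = 9.81 × 9.60×10⁻⁴ / 1.36×10⁻⁴ = 69.2 m/s

69.2 m s⁻¹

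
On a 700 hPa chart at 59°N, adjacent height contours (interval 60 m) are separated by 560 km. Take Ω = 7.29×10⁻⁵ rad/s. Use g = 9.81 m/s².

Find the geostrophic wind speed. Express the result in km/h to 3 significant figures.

Coriolis parameter at 59°N:
f = 2Ω sin φ = 2 × 7.29×10⁻⁵ × sin 59° = 1.25×10⁻⁴ s⁻¹
Height gradient: |∂Z/∂n| = 60 m / 560000 m = 1.07×10⁻⁴
On a pressure surface, geostrophic balance gives V_g = (g/f)|∂Z/∂n|:
V_g = 9.81 × 1.07×10⁻⁴ / 1.25×10⁻⁴ = 8.41 m/s
Converting: 8.41 m/s × 3.6 = 30.3 km/h

30.3 km/h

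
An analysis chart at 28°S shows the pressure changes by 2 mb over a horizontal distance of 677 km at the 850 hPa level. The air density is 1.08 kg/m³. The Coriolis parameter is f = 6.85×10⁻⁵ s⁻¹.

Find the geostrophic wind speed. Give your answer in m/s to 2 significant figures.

4.0 m/s

Pressure gradient: |∂P/∂n| = 200 Pa / 677000 m = 2.95×10⁻⁴ Pa/m
Geostrophic balance (pressure-gradient force = Coriolis force):
V_g = (1/(fρ)) |∂P/∂n| = 2.95×10⁻⁴ / (6.85×10⁻⁵ × 1.08) = 3.99 m/s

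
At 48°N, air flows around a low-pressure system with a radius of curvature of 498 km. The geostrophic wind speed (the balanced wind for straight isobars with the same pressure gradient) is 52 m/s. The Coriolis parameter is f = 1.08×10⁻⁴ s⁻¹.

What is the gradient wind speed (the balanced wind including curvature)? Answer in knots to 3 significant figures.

Around a low, centrifugal force acts outward with Coriolis, so pressure-gradient force balances both:
(1/ρ)|∂P/∂n| = fV + V²/R  →  V² + fR·V − fR·V_g = 0
With fR = 1.08×10⁻⁴ × 498×10³ m = 53.8 m/s:
V = [−fR + √((fR)² + 4 fR V_g)]/2 = [−53.8 + √(53.8² + 4×53.8×52)]/2 = 32.4 m/s
Subgeostrophic (V < V_g = 52 m/s), as expected around a low.
Converting: 32.4 m/s × 1.944 = 63.1 knots

63.1 knots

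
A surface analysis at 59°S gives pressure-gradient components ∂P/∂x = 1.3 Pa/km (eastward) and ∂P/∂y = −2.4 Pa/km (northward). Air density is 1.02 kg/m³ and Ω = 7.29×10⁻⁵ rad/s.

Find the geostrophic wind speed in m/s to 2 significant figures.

21 m/s

Coriolis parameter at 59°S:
f = 2Ω sin φ = 2 × 7.29×10⁻⁵ × sin 59° = 1.25×10⁻⁴ s⁻¹
In the Southern Hemisphere f is negative: f = −1.25×10⁻⁴ s⁻¹.
Component geostrophic relations (x east, y north):
u_g = −(1/(fρ)) ∂P/∂y,  v_g = (1/(fρ)) ∂P/∂x
u_g = −(−2.4×10⁻³)/(−1.25×10⁻⁴ × 1.02) = −18.8 m/s;  v_g = (1.3×10⁻³)/(−1.25×10⁻⁴ × 1.02) = −10.2 m/s
|V_g| = √(u_g² + v_g²) = 21.4 m/s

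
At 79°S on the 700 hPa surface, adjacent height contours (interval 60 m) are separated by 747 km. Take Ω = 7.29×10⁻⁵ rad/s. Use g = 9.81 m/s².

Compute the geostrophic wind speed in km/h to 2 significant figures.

20 km/h

Coriolis parameter at 79°S:
f = 2Ω sin φ = 2 × 7.29×10⁻⁵ × sin 79° = 1.43×10⁻⁴ s⁻¹
Height gradient: |∂Z/∂n| = 60 m / 747000 m = 8.03×10⁻⁵
On a pressure surface, geostrophic balance gives V_g = (g/f)|∂Z/∂n|:
V_g = 9.81 × 8.03×10⁻⁵ / 1.43×10⁻⁴ = 5.51 m/s
Converting: 5.51 m/s × 3.6 = 20 km/h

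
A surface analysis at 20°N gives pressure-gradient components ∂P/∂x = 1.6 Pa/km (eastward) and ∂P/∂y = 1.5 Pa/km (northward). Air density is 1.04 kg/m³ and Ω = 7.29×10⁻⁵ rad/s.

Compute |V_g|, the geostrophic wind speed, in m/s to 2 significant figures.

42 m/s

Coriolis parameter at 20°N:
f = 2Ω sin φ = 2 × 7.29×10⁻⁵ × sin 20° = 4.99×10⁻⁵ s⁻¹
Component geostrophic relations (x east, y north):
u_g = −(1/(fρ)) ∂P/∂y,  v_g = (1/(fρ)) ∂P/∂x
u_g = −(1.5×10⁻³)/(4.99×10⁻⁵ × 1.04) = −28.9 m/s;  v_g = (1.6×10⁻³)/(4.99×10⁻⁵ × 1.04) = 30.9 m/s
|V_g| = √(u_g² + v_g²) = 42.3 m/s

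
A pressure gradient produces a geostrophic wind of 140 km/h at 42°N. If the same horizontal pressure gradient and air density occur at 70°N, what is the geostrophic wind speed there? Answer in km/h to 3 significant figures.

With the same pressure gradient and density, V_g ∝ 1/f ∝ 1/sin φ.
V₂ = V₁ · sin φ₁ / sin φ₂ = 140 × sin 42° / sin 70°
V₂ = 140 × 0.6691/0.9397 = 99.7 km/h

99.7 km/h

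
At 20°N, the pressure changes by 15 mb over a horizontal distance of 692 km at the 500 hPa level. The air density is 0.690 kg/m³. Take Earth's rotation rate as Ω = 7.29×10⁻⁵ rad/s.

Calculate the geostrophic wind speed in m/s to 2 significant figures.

Coriolis parameter at 20°N:
f = 2Ω sin φ = 2 × 7.29×10⁻⁵ × sin 20° = 4.99×10⁻⁵ s⁻¹
Pressure gradient: |∂P/∂n| = 1500 Pa / 692000 m = 2.17×10⁻³ Pa/m
Geostrophic balance (pressure-gradient force = Coriolis force):
V_g = (1/(fρ)) |∂P/∂n| = 2.17×10⁻³ / (4.99×10⁻⁵ × 0.690) = 63.0 m/s

63 m/s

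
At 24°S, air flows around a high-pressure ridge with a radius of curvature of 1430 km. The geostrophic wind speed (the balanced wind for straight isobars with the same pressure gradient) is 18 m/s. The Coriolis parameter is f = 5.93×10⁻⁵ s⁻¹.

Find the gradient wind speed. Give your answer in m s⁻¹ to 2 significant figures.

Around a high, pressure-gradient force acts outward with centrifugal, so Coriolis balances both:
fV = (1/ρ)|∂P/∂n| + V²/R  →  V² − fR·V + fR·V_g = 0
With fR = 5.93×10⁻⁵ × 1430×10³ m = 84.8 m/s:
V = [fR − √((fR)² − 4 fR V_g)]/2 = [84.8 − √(84.8² − 4×84.8×18)]/2 = 25.9 m/s
Supergeostrophic (V > V_g = 18 m/s), as expected around a high.

26 m s⁻¹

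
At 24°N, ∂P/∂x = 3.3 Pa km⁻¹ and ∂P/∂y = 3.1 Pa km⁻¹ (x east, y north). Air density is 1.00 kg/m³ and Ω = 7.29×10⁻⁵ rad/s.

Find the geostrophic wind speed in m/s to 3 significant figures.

76.3 m/s

Coriolis parameter at 24°N:
f = 2Ω sin φ = 2 × 7.29×10⁻⁵ × sin 24° = 5.93×10⁻⁵ s⁻¹
Component geostrophic relations (x east, y north):
u_g = −(1/(fρ)) ∂P/∂y,  v_g = (1/(fρ)) ∂P/∂x
u_g = −(3.1×10⁻³)/(5.93×10⁻⁵ × 1.00) = −52.3 m/s;  v_g = (3.3×10⁻³)/(5.93×10⁻⁵ × 1.00) = 55.6 m/s
|V_g| = √(u_g² + v_g²) = 76.3 m/s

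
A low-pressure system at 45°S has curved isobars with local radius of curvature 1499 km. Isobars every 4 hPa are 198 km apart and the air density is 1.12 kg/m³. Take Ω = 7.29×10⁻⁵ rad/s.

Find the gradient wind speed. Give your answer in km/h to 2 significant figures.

57 km/h

Coriolis parameter at 45°S:
f = 2Ω sin φ = 2 × 7.29×10⁻⁵ × sin 45° = 1.03×10⁻⁴ s⁻¹
Pressure gradient: |∂P/∂n| = 400 Pa / 198000 m = 2.02×10⁻³ Pa/m
Geostrophic speed: V_g = |∂P/∂n|/(fρ) = 2.02×10⁻³/(1.03×10⁻⁴ × 1.12) = 17.5 m/s
Around a low, centrifugal force acts outward with Coriolis, so pressure-gradient force balances both:
(1/ρ)|∂P/∂n| = fV + V²/R  →  V² + fR·V − fR·V_g = 0
With fR = 1.03×10⁻⁴ × 1499×10³ m = 155 m/s:
V = [−fR + √((fR)² + 4 fR V_g)]/2 = [−155 + √(155² + 4×155×17.5)]/2 = 15.9 m/s
Subgeostrophic (V < V_g = 17.5 m/s), as expected around a low.
Converting: 15.9 m/s × 3.6 = 57 km/h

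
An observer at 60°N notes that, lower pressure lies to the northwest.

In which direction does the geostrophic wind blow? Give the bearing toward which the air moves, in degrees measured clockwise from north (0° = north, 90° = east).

045°

The pressure-gradient force points toward the northwest (bearing 315°).
Geostrophic balance: in the Northern Hemisphere the Coriolis force deflects motion to the right, so the geostrophic wind blows 90° to the right of the pressure-gradient force (low pressure on the left).
Rotating 315° by 90° clockwise gives 045° — the wind blows toward the northeast.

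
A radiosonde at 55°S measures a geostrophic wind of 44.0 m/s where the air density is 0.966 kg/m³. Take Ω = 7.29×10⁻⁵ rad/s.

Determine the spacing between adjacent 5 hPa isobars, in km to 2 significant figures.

Coriolis parameter at 55°S:
f = 2Ω sin φ = 2 × 7.29×10⁻⁵ × sin 55° = 1.19×10⁻⁴ s⁻¹
Geostrophic balance rearranged: |∂P/∂n| = f ρ V_g
|∂P/∂n| = 1.19×10⁻⁴ × 0.966 × 44.0 = 5.08×10⁻³ Pa/m
Isobar spacing: Δn = ΔP/|∂P/∂n| = 500 Pa / 5.08×10⁻³ Pa/m = 98496 m ≈ 98 km

98 km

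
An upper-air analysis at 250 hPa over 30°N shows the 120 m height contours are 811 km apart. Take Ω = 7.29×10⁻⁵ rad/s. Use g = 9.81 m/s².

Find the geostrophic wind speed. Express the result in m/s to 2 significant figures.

Coriolis parameter at 30°N:
f = 2Ω sin φ = 2 × 7.29×10⁻⁵ × sin 30° = 7.29×10⁻⁵ s⁻¹
Height gradient: |∂Z/∂n| = 120 m / 811000 m = 1.48×10⁻⁴
On a pressure surface, geostrophic balance gives V_g = (g/f)|∂Z/∂n|:
V_g = 9.81 × 1.48×10⁻⁴ / 7.29×10⁻⁵ = 19.9 m/s

20 m/s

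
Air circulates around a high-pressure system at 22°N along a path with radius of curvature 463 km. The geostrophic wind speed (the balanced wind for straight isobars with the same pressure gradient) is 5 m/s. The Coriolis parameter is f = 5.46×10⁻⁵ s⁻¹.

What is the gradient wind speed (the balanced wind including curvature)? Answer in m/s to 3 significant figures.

Around a high, pressure-gradient force acts outward with centrifugal, so Coriolis balances both:
fV = (1/ρ)|∂P/∂n| + V²/R  →  V² − fR·V + fR·V_g = 0
With fR = 5.46×10⁻⁵ × 463×10³ m = 25.3 m/s:
V = [fR − √((fR)² − 4 fR V_g)]/2 = [25.3 − √(25.3² − 4×25.3×5)]/2 = 6.86 m/s
Supergeostrophic (V > V_g = 5 m/s), as expected around a high.

6.86 m/s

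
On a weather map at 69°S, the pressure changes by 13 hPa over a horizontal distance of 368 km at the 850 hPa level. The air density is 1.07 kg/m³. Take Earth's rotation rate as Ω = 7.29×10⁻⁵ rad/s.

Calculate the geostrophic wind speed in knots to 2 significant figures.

Coriolis parameter at 69°S:
f = 2Ω sin φ = 2 × 7.29×10⁻⁵ × sin 69° = 1.36×10⁻⁴ s⁻¹
Pressure gradient: |∂P/∂n| = 1300 Pa / 368000 m = 3.53×10⁻³ Pa/m
Geostrophic balance (pressure-gradient force = Coriolis force):
V_g = (1/(fρ)) |∂P/∂n| = 3.53×10⁻³ / (1.36×10⁻⁴ × 1.07) = 24.3 m/s
Converting: 24.3 m/s × 1.944 = 47 knots

47 knots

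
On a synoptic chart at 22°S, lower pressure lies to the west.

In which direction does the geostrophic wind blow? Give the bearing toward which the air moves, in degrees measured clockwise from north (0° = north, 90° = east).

The pressure-gradient force points toward the west (bearing 270°).
Geostrophic balance: in the Southern Hemisphere the Coriolis force deflects motion to the left, so the geostrophic wind blows 90° to the left of the pressure-gradient force (low pressure on the right).
Rotating 270° by 90° counterclockwise gives 180° — the wind blows toward the south.

180°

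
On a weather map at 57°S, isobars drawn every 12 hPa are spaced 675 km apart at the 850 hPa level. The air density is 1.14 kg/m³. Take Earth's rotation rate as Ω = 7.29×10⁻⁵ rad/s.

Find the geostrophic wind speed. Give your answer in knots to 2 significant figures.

Coriolis parameter at 57°S:
f = 2Ω sin φ = 2 × 7.29×10⁻⁵ × sin 57° = 1.22×10⁻⁴ s⁻¹
Pressure gradient: |∂P/∂n| = 1200 Pa / 675000 m = 1.78×10⁻³ Pa/m
Geostrophic balance (pressure-gradient force = Coriolis force):
V_g = (1/(fρ)) |∂P/∂n| = 1.78×10⁻³ / (1.22×10⁻⁴ × 1.14) = 12.8 m/s
Converting: 12.8 m/s × 1.944 = 25 knots

25 knots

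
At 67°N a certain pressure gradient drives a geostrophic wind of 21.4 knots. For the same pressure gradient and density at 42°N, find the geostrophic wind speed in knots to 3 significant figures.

With the same pressure gradient and density, V_g ∝ 1/f ∝ 1/sin φ.
V₂ = V₁ · sin φ₁ / sin φ₂ = 21.4 × sin 67° / sin 42°
V₂ = 21.4 × 0.9205/0.6691 = 29.4 knots

29.4 knots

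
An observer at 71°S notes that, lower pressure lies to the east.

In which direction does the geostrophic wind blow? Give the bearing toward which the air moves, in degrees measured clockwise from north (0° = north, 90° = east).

000°

The pressure-gradient force points toward the east (bearing 090°).
Geostrophic balance: in the Southern Hemisphere the Coriolis force deflects motion to the left, so the geostrophic wind blows 90° to the left of the pressure-gradient force (low pressure on the right).
Rotating 090° by 90° counterclockwise gives 000° — the wind blows toward the north.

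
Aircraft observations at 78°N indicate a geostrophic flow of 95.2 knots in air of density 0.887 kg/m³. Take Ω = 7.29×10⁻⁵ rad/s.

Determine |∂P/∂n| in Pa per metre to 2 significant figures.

Coriolis parameter at 78°N:
f = 2Ω sin φ = 2 × 7.29×10⁻⁵ × sin 78° = 1.43×10⁻⁴ s⁻¹
Wind speed in SI: 95.2 knots = 49.0 m/s
Geostrophic balance rearranged: |∂P/∂n| = f ρ V_g
|∂P/∂n| = 1.43×10⁻⁴ × 0.887 × 49.0 = 6.20×10⁻³ Pa/m

6.2×10⁻³ Pa/m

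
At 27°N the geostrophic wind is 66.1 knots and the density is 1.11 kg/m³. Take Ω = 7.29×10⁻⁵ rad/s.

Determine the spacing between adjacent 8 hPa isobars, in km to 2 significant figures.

Coriolis parameter at 27°N:
f = 2Ω sin φ = 2 × 7.29×10⁻⁵ × sin 27° = 6.62×10⁻⁵ s⁻¹
Wind speed in SI: 66.1 knots = 34.0 m/s
Geostrophic balance rearranged: |∂P/∂n| = f ρ V_g
|∂P/∂n| = 6.62×10⁻⁵ × 1.11 × 34.0 = 2.50×10⁻³ Pa/m
Isobar spacing: Δn = ΔP/|∂P/∂n| = 800 Pa / 2.50×10⁻³ Pa/m = 320201 m ≈ 320 km

320 km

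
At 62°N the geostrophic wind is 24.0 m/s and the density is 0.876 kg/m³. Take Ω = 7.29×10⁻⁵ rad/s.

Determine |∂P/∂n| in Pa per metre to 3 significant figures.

2.71×10⁻³ Pa/m

Coriolis parameter at 62°N:
f = 2Ω sin φ = 2 × 7.29×10⁻⁵ × sin 62° = 1.29×10⁻⁴ s⁻¹
Geostrophic balance rearranged: |∂P/∂n| = f ρ V_g
|∂P/∂n| = 1.29×10⁻⁴ × 0.876 × 24.0 = 2.71×10⁻³ Pa/m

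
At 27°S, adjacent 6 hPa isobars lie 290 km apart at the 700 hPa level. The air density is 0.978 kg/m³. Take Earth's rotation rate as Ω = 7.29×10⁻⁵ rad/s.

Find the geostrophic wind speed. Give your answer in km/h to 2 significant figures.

Coriolis parameter at 27°S:
f = 2Ω sin φ = 2 × 7.29×10⁻⁵ × sin 27° = 6.62×10⁻⁵ s⁻¹
Pressure gradient: |∂P/∂n| = 600 Pa / 290000 m = 2.07×10⁻³ Pa/m
Geostrophic balance (pressure-gradient force = Coriolis force):
V_g = (1/(fρ)) |∂P/∂n| = 2.07×10⁻³ / (6.62×10⁻⁵ × 0.978) = 32.0 m/s
Converting: 32.0 m/s × 3.6 = 120 km/h

120 km/h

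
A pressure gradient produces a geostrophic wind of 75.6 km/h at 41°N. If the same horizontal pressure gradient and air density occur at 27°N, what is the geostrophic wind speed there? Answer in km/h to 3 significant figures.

With the same pressure gradient and density, V_g ∝ 1/f ∝ 1/sin φ.
V₂ = V₁ · sin φ₁ / sin φ₂ = 75.6 × sin 41° / sin 27°
V₂ = 75.6 × 0.6561/0.4540 = 109 km/h

109 km/h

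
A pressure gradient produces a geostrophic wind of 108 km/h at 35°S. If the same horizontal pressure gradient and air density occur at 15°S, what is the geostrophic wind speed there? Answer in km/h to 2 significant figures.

240 km/h

With the same pressure gradient and density, V_g ∝ 1/f ∝ 1/sin φ.
V₂ = V₁ · sin φ₁ / sin φ₂ = 108 × sin 35° / sin 15°
V₂ = 108 × 0.5736/0.2588 = 240 km/h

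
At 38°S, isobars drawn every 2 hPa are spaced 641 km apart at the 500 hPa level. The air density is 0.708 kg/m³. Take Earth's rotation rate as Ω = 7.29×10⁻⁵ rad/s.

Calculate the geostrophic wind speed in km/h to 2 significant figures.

Coriolis parameter at 38°S:
f = 2Ω sin φ = 2 × 7.29×10⁻⁵ × sin 38° = 8.98×10⁻⁵ s⁻¹
Pressure gradient: |∂P/∂n| = 200 Pa / 641000 m = 3.12×10⁻⁴ Pa/m
Geostrophic balance (pressure-gradient force = Coriolis force):
V_g = (1/(fρ)) |∂P/∂n| = 3.12×10⁻⁴ / (8.98×10⁻⁵ × 0.708) = 4.91 m/s
Converting: 4.91 m/s × 3.6 = 18 km/h

18 km/h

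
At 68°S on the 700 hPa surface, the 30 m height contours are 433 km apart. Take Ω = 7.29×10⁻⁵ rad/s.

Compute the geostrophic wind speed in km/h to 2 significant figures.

18 km/h

Coriolis parameter at 68°S:
f = 2Ω sin φ = 2 × 7.29×10⁻⁵ × sin 68° = 1.35×10⁻⁴ s⁻¹
Height gradient: |∂Z/∂n| = 30 m / 433000 m = 6.93×10⁻⁵
On a pressure surface, geostrophic balance gives V_g = (g/f)|∂Z/∂n|:
V_g = 9.81 × 6.93×10⁻⁵ / 1.35×10⁻⁴ = 5.03 m/s
Converting: 5.03 m/s × 3.6 = 18 km/h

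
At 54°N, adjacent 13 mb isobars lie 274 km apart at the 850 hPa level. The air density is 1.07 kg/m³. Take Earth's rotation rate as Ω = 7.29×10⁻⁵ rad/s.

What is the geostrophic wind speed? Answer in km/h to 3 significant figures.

135 km/h

Coriolis parameter at 54°N:
f = 2Ω sin φ = 2 × 7.29×10⁻⁵ × sin 54° = 1.18×10⁻⁴ s⁻¹
Pressure gradient: |∂P/∂n| = 1300 Pa / 274000 m = 4.74×10⁻³ Pa/m
Geostrophic balance (pressure-gradient force = Coriolis force):
V_g = (1/(fρ)) |∂P/∂n| = 4.74×10⁻³ / (1.18×10⁻⁴ × 1.07) = 37.6 m/s
Converting: 37.6 m/s × 3.6 = 135 km/h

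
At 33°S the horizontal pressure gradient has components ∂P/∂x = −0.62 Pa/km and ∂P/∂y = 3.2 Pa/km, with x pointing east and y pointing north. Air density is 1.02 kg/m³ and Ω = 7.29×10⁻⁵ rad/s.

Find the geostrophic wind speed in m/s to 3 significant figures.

Coriolis parameter at 33°S:
f = 2Ω sin φ = 2 × 7.29×10⁻⁵ × sin 33° = 7.94×10⁻⁵ s⁻¹
In the Southern Hemisphere f is negative: f = −7.94×10⁻⁵ s⁻¹.
Component geostrophic relations (x east, y north):
u_g = −(1/(fρ)) ∂P/∂y,  v_g = (1/(fρ)) ∂P/∂x
u_g = −(3.2×10⁻³)/(−7.94×10⁻⁵ × 1.02) = 39.5 m/s;  v_g = (−0.62×10⁻³)/(−7.94×10⁻⁵ × 1.02) = 7.65 m/s
|V_g| = √(u_g² + v_g²) = 40.2 m/s

40.2 m/s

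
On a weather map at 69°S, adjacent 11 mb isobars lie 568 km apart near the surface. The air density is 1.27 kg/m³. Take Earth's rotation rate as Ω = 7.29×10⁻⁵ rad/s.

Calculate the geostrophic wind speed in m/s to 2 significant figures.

11 m/s

Coriolis parameter at 69°S:
f = 2Ω sin φ = 2 × 7.29×10⁻⁵ × sin 69° = 1.36×10⁻⁴ s⁻¹
Pressure gradient: |∂P/∂n| = 1100 Pa / 568000 m = 1.94×10⁻³ Pa/m
Geostrophic balance (pressure-gradient force = Coriolis force):
V_g = (1/(fρ)) |∂P/∂n| = 1.94×10⁻³ / (1.36×10⁻⁴ × 1.27) = 11.2 m/s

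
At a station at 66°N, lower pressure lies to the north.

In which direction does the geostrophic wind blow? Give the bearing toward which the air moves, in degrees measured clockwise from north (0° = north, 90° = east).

090°

The pressure-gradient force points toward the north (bearing 000°).
Geostrophic balance: in the Northern Hemisphere the Coriolis force deflects motion to the right, so the geostrophic wind blows 90° to the right of the pressure-gradient force (low pressure on the left).
Rotating 000° by 90° clockwise gives 090° — the wind blows toward the east.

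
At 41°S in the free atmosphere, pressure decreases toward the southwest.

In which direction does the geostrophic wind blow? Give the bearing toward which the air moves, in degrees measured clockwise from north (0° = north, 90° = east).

The pressure-gradient force points toward the southwest (bearing 225°).
Geostrophic balance: in the Southern Hemisphere the Coriolis force deflects motion to the left, so the geostrophic wind blows 90° to the left of the pressure-gradient force (low pressure on the right).
Rotating 225° by 90° counterclockwise gives 135° — the wind blows toward the southeast.

135°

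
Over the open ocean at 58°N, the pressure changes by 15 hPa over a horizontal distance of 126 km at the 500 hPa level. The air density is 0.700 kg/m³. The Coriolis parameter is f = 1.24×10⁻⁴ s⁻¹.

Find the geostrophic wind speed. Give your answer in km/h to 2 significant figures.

Pressure gradient: |∂P/∂n| = 1500 Pa / 126000 m = 1.19×10⁻² Pa/m
Geostrophic balance (pressure-gradient force = Coriolis force):
V_g = (1/(fρ)) |∂P/∂n| = 1.19×10⁻² / (1.24×10⁻⁴ × 0.700) = 137 m/s
Converting: 137 m/s × 3.6 = 490 km/h

490 km/h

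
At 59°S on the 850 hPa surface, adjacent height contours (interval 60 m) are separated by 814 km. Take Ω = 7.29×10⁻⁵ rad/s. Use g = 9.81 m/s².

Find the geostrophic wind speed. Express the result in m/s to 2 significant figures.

5.8 m/s

Coriolis parameter at 59°S:
f = 2Ω sin φ = 2 × 7.29×10⁻⁵ × sin 59° = 1.25×10⁻⁴ s⁻¹
Height gradient: |∂Z/∂n| = 60 m / 814000 m = 7.37×10⁻⁵
On a pressure surface, geostrophic balance gives V_g = (g/f)|∂Z/∂n|:
V_g = 9.81 × 7.37×10⁻⁵ / 1.25×10⁻⁴ = 5.79 m/s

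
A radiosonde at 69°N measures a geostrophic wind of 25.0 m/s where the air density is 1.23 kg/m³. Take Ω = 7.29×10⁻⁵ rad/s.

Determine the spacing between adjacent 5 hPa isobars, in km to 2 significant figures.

Coriolis parameter at 69°N:
f = 2Ω sin φ = 2 × 7.29×10⁻⁵ × sin 69° = 1.36×10⁻⁴ s⁻¹
Geostrophic balance rearranged: |∂P/∂n| = f ρ V_g
|∂P/∂n| = 1.36×10⁻⁴ × 1.23 × 25.0 = 4.19×10⁻³ Pa/m
Isobar spacing: Δn = ΔP/|∂P/∂n| = 500 Pa / 4.19×10⁻³ Pa/m = 119458 m ≈ 120 km

120 km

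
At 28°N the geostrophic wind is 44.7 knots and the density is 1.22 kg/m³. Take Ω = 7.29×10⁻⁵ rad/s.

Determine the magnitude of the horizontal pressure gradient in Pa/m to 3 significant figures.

Coriolis parameter at 28°N:
f = 2Ω sin φ = 2 × 7.29×10⁻⁵ × sin 28° = 6.84×10⁻⁵ s⁻¹
Wind speed in SI: 44.7 knots = 23.0 m/s
Geostrophic balance rearranged: |∂P/∂n| = f ρ V_g
|∂P/∂n| = 6.84×10⁻⁵ × 1.22 × 23.0 = 1.92×10⁻³ Pa/m

1.92×10⁻³ Pa/m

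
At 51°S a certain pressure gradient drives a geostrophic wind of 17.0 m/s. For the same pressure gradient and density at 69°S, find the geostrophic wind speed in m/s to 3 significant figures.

14.2 m/s

With the same pressure gradient and density, V_g ∝ 1/f ∝ 1/sin φ.
V₂ = V₁ · sin φ₁ / sin φ₂ = 17.0 × sin 51° / sin 69°
V₂ = 17.0 × 0.7771/0.9336 = 14.2 m/s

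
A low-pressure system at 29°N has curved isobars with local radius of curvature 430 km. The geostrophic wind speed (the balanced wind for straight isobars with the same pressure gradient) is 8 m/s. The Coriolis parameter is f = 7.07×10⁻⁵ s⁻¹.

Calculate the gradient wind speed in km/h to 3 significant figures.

23.7 km/h

Around a low, centrifugal force acts outward with Coriolis, so pressure-gradient force balances both:
(1/ρ)|∂P/∂n| = fV + V²/R  →  V² + fR·V − fR·V_g = 0
With fR = 7.07×10⁻⁵ × 430×10³ m = 30.4 m/s:
V = [−fR + √((fR)² + 4 fR V_g)]/2 = [−30.4 + √(30.4² + 4×30.4×8)]/2 = 6.58 m/s
Subgeostrophic (V < V_g = 8 m/s), as expected around a low.
Converting: 6.58 m/s × 3.6 = 23.7 km/h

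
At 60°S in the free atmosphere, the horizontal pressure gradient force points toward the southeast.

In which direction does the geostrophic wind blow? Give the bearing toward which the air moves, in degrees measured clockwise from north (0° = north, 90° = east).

045°

The pressure-gradient force points toward the southeast (bearing 135°).
Geostrophic balance: in the Southern Hemisphere the Coriolis force deflects motion to the left, so the geostrophic wind blows 90° to the left of the pressure-gradient force (low pressure on the right).
Rotating 135° by 90° counterclockwise gives 045° — the wind blows toward the northeast.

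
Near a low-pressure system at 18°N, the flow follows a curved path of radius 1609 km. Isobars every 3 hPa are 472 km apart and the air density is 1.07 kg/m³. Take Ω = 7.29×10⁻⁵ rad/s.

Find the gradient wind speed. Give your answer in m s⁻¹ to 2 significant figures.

Coriolis parameter at 18°N:
f = 2Ω sin φ = 2 × 7.29×10⁻⁵ × sin 18° = 4.51×10⁻⁵ s⁻¹
Pressure gradient: |∂P/∂n| = 300 Pa / 472000 m = 6.36×10⁻⁴ Pa/m
Geostrophic speed: V_g = |∂P/∂n|/(fρ) = 6.36×10⁻⁴/(4.51×10⁻⁵ × 1.07) = 13.2 m/s
Around a low, centrifugal force acts outward with Coriolis, so pressure-gradient force balances both:
(1/ρ)|∂P/∂n| = fV + V²/R  →  V² + fR·V − fR·V_g = 0
With fR = 4.51×10⁻⁵ × 1609×10³ m = 72.5 m/s:
V = [−fR + √((fR)² + 4 fR V_g)]/2 = [−72.5 + √(72.5² + 4×72.5×13.2)]/2 = 11.4 m/s
Subgeostrophic (V < V_g = 13.2 m/s), as expected around a low.

11 m s⁻¹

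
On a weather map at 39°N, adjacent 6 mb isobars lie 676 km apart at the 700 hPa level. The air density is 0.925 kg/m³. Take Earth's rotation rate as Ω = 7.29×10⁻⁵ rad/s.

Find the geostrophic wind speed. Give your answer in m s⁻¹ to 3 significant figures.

Coriolis parameter at 39°N:
f = 2Ω sin φ = 2 × 7.29×10⁻⁵ × sin 39° = 9.18×10⁻⁵ s⁻¹
Pressure gradient: |∂P/∂n| = 600 Pa / 676000 m = 8.88×10⁻⁴ Pa/m
Geostrophic balance (pressure-gradient force = Coriolis force):
V_g = (1/(fρ)) |∂P/∂n| = 8.88×10⁻⁴ / (9.18×10⁻⁵ × 0.925) = 10.5 m/s

10.5 m s⁻¹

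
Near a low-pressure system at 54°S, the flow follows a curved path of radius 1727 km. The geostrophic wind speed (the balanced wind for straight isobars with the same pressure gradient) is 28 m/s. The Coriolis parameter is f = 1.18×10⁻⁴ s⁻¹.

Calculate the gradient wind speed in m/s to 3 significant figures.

Around a low, centrifugal force acts outward with Coriolis, so pressure-gradient force balances both:
(1/ρ)|∂P/∂n| = fV + V²/R  →  V² + fR·V − fR·V_g = 0
With fR = 1.18×10⁻⁴ × 1727×10³ m = 204 m/s:
V = [−fR + √((fR)² + 4 fR V_g)]/2 = [−204 + √(204² + 4×204×28)]/2 = 24.9 m/s
Subgeostrophic (V < V_g = 28 m/s), as expected around a low.

24.9 m/s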